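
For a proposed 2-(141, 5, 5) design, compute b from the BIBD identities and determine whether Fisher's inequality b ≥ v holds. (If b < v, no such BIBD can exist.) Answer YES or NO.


b = λv(v − 1)/(k(k − 1)) = 5·141·140/(5·4) = 98700/20 = 4935.
Compare with v = 141: b ≥ v, so Fisher's inequality holds.

YES


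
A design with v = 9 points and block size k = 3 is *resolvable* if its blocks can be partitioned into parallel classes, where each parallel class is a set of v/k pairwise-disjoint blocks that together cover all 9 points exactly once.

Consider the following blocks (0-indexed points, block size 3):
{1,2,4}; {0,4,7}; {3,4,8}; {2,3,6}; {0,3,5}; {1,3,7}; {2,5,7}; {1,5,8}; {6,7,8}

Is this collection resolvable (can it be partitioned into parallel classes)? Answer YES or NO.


v = 9, block size k = 3, number of blocks = 9.
For resolvability, blocks must partition into parallel classes of size v/k = 3.
Total blocks must therefore be a multiple of 3: 9 = 3·3 + 0 ⇒ divisible ✓.
Consider block {3,4,8}. The only other block(s) in the collection disjoint from it are {2,5,7} — just 1 block(s). Any parallel class containing {3,4,8} would need 2 other blocks each disjoint from it, so no parallel class of size 3 can contain {3,4,8}.
Since every block must belong to some parallel class in a resolution, the collection cannot be partitioned into parallel classes.
Resolvable? NO.

NO


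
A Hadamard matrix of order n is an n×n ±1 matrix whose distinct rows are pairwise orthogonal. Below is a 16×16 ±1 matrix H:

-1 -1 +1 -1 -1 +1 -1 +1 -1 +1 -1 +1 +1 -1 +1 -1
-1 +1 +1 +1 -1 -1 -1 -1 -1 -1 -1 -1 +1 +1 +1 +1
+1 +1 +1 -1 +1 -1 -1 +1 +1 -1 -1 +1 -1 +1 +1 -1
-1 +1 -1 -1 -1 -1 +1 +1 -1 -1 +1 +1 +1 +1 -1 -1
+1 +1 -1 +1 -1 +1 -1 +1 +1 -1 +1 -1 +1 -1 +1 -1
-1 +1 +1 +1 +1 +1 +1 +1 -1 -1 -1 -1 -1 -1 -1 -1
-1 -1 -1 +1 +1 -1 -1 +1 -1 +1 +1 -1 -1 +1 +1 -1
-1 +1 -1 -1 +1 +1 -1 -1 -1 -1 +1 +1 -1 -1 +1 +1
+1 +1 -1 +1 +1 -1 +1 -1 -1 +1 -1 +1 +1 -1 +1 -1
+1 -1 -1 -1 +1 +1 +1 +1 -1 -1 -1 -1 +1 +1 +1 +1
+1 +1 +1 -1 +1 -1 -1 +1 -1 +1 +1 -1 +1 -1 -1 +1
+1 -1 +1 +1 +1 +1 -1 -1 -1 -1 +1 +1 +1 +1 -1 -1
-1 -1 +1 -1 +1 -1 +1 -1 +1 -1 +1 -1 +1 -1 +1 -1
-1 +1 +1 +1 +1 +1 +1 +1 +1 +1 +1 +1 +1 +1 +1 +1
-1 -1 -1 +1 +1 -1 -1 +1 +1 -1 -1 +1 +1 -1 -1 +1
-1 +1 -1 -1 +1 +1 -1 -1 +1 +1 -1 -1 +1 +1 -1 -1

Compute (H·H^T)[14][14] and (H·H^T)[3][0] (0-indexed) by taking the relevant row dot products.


Row 0 of H: [-1, -1, 1, -1, -1, 1, -1, 1, -1, 1, -1, 1, 1, -1, 1, -1].
Row 3 of H: [-1, 1, -1, -1, -1, -1, 1, 1, -1, -1, 1, 1, 1, 1, -1, -1].
Row 14 of H: [-1, -1, -1, 1, 1, -1, -1, 1, 1, -1, -1, 1, 1, -1, -1, 1].
(H·H^T)[14][14] = Σ_j H[14][j]·H[14][j] = (-1)² + (-1)² + (-1)² + (1)² + (1)² + (-1)² + (-1)² + (1)² + (1)² + (-1)² + (-1)² + (1)² + (1)² + (-1)² + (-1)² + (1)² = 1 + 1 + 1 + 1 + 1 + 1 + 1 + 1 + 1 + 1 + 1 + 1 + 1 + 1 + 1 + 1 = 16.
(H·H^T)[3][0] = Σ_j H[3][j]·H[0][j] = (-1)·(-1) + (1)·(-1) + (-1)·(1) + (-1)·(-1) + (-1)·(-1) + (-1)·(1) + (1)·(-1) + (1)·(1) + (-1)·(-1) + (-1)·(1) + (1)·(-1) + (1)·(1) + (1)·(1) + (1)·(-1) + (-1)·(1) + (-1)·(-1) = 1 + -1 + -1 + 1 + 1 + -1 + -1 + 1 + 1 + -1 + -1 + 1 + 1 + -1 + -1 + 1 = 0.
So rows 3 and 0 are orthogonal; the diagonal entry equals n = 16.

(14,14) entry = 16; (3,0) entry = 0.


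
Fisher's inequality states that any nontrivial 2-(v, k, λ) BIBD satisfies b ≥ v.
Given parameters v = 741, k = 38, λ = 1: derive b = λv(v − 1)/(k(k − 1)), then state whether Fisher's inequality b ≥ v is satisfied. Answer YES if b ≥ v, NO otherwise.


r = λ(v − 1)/(k − 1) = 1·740/37 = 20.
b = vr/k = 741·20/38 = 390.
Fisher's inequality: b ≥ v ⇔ 390 ≥ 741? NO.

NO


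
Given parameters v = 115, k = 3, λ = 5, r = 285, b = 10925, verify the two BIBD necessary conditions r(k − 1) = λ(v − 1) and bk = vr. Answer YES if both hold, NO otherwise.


Condition (i): r(k − 1) = 285·2 = 570; λ(v − 1) = 5·114 = 570. Match? YES.
Condition (ii): bk = 10925·3 = 32775; vr = 115·285 = 32775. Match? YES.
Both conditions hold? YES.

YES


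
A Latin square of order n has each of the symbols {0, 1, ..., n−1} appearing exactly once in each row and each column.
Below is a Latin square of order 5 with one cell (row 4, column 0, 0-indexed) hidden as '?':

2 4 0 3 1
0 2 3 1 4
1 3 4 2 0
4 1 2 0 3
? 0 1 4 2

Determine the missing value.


Row 4 contains symbols [0, 1, 2, 4] — missing [3].
Column 0 contains symbols [0, 1, 2, 4] — missing [3].
The missing symbol must appear in both missing sets; intersection = [3].
Therefore the hidden value is 3.

Missing value = 3.


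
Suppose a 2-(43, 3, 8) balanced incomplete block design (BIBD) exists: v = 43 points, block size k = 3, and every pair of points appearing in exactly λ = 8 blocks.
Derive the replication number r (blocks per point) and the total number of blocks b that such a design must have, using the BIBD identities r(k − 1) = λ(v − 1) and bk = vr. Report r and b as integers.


Any 2-(v, k, λ) BIBD satisfies two necessary conditions:
  (i)  Each point sits in r blocks, and counting incidences through any fixed point gives r(k − 1) = λ(v − 1), so r = λ(v − 1)/(k − 1).
  (ii) Total incidences bk = vr, so b = vr/k.
Step 1: r = λ(v − 1)/(k − 1) = 8·(43 − 1)/(3 − 1) = 8·42/2 = 336/2 = 168.
Step 2: b = vr/k = 43·168/3 = 7224/3 = 2408.
Check integrality: r = 168 ∈ Z ✓, b = 2408 ∈ Z ✓.
(These identities are necessary conditions: they determine r and b for any design with these parameters, but do not by themselves prove that one exists.)

r = 168, b = 2408.


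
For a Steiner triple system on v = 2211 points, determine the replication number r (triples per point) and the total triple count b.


An STS(v) is a 2-(v, 3, 1) BIBD: block size k = 3, λ = 1.
Replication: r(k − 1) = λ(v − 1) ⇒ r·2 = 2211 − 1 = 2210 ⇒ r = 1105.
Block count: bk = vr ⇒ b·3 = 2211·1105 = 2443155 ⇒ b = 814385.

r = 1105, b = 814385.


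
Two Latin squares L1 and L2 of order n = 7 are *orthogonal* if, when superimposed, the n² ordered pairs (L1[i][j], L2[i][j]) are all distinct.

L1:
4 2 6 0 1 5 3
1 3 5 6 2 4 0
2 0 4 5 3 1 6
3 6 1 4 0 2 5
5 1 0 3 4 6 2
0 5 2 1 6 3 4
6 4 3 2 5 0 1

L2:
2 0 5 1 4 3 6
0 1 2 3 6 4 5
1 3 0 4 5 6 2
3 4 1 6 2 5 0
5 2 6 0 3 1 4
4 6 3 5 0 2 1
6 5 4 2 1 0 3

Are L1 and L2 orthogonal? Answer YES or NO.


Form the n² = 49 superimposed pairs (L1[i][j], L2[i][j]), row by row (rows and columns indexed from 0):
row 0: (4,2) (2,0) (6,5) (0,1) (1,4) (5,3) (3,6)
row 1: (1,0) (3,1) (5,2) (6,3) (2,6) (4,4) (0,5)
row 2: (2,1) (0,3) (4,0) (5,4) (3,5) (1,6) (6,2)
row 3: (3,3) (6,4) (1,1) (4,6) (0,2) (2,5) (5,0)
row 4: (5,5) (1,2) (0,6) (3,0) (4,3) (6,1) (2,4)
row 5: (0,4) (5,6) (2,3) (1,5) (6,0) (3,2) (4,1)
row 6: (6,6) (4,5) (3,4) (2,2) (5,1) (0,0) (1,3)
Orthogonality requires all 49 pairs distinct.
Check by first coordinate: for each symbol s of L1, list the L2 entries in the n cells where L1 = s; they must all differ.
  L1 = 0: L2 entries (in reading order) 1, 5, 3, 2, 6, 4, 0 — all 7 distinct ✓
  L1 = 1: L2 entries (in reading order) 4, 0, 6, 1, 2, 5, 3 — all 7 distinct ✓
  L1 = 2: L2 entries (in reading order) 0, 6, 1, 5, 4, 3, 2 — all 7 distinct ✓
  L1 = 3: L2 entries (in reading order) 6, 1, 5, 3, 0, 2, 4 — all 7 distinct ✓
  L1 = 4: L2 entries (in reading order) 2, 4, 0, 6, 3, 1, 5 — all 7 distinct ✓
  L1 = 5: L2 entries (in reading order) 3, 2, 4, 0, 5, 6, 1 — all 7 distinct ✓
  L1 = 6: L2 entries (in reading order) 5, 3, 2, 4, 1, 0, 6 — all 7 distinct ✓
Every symbol of L1 meets every symbol of L2 exactly once, so all 49 pairs are distinct (49 of 49).
Conclusion: YES.

YES


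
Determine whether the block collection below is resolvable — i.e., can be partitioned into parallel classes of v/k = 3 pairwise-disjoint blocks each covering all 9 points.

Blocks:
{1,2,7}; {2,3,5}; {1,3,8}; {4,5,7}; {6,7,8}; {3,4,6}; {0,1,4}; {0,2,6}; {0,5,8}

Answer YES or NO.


v = 9, block size k = 3, number of blocks = 9.
For resolvability, blocks must partition into parallel classes of size v/k = 3.
Total blocks must therefore be a multiple of 3: 9 = 3·3 + 0 ⇒ divisible ✓.
Greedy packing gives 3 candidate class(es). Each should be a full parallel class (size 3, covers all 9 points).
  Class 1 (3 blocks): {1,2,7}; {3,4,6}; {0,5,8}. Points covered: [0, 1, 2, 3, 4, 5, 6, 7, 8].
  Class 2 (3 blocks): {2,3,5}; {6,7,8}; {0,1,4}. Points covered: [0, 1, 2, 3, 4, 5, 6, 7, 8].
  Class 3 (3 blocks): {1,3,8}; {4,5,7}; {0,2,6}. Points covered: [0, 1, 2, 3, 4, 5, 6, 7, 8].
All classes full (size 3)? YES. All classes cover every point? YES.
Resolvable? YES.

YES


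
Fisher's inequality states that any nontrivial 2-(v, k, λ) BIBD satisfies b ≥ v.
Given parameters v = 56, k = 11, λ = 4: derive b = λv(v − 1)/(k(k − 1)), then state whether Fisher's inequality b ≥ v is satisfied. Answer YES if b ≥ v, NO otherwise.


b = λv(v − 1)/(k(k − 1)) = 4·56·55/(11·10) = 12320/110 = 112.
Compare with v = 56: b ≥ v, so Fisher's inequality holds.

YES


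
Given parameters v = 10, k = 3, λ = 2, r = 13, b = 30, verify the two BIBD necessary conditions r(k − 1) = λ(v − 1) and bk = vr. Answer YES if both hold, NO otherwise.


Condition (i): r(k − 1) = 13·2 = 26; λ(v − 1) = 2·9 = 18. Match? NO.
Condition (ii): bk = 30·3 = 90; vr = 10·13 = 130. Match? NO.
Both conditions hold? NO.

NO


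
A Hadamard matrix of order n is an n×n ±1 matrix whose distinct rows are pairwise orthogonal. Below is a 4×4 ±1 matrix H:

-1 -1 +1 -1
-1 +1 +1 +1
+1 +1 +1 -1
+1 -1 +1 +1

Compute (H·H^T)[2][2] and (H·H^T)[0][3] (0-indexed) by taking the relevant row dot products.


Row 0 of H: [-1, -1, 1, -1].
Row 2 of H: [1, 1, 1, -1].
Row 3 of H: [1, -1, 1, 1].
(H·H^T)[2][2] = Σ_j H[2][j]·H[2][j] = (1)² + (1)² + (1)² + (-1)² = 1 + 1 + 1 + 1 = 4.
(H·H^T)[0][3] = Σ_j H[0][j]·H[3][j] = (-1)·(1) + (-1)·(-1) + (1)·(1) + (-1)·(1) = -1 + 1 + 1 + -1 = 0.
So rows 0 and 3 are orthogonal; the diagonal entry equals n = 4.

(2,2) entry = 4; (0,3) entry = 0.


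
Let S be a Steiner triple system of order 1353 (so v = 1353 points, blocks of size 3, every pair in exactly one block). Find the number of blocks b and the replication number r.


An STS(v) is a 2-(v, 3, 1) BIBD: block size k = 3, λ = 1.
Replication: r(k − 1) = λ(v − 1) ⇒ r·2 = 1353 − 1 = 1352 ⇒ r = 676.
Block count: bk = vr ⇒ b·3 = 1353·676 = 914628 ⇒ b = 304876.

r = 676, b = 304876.


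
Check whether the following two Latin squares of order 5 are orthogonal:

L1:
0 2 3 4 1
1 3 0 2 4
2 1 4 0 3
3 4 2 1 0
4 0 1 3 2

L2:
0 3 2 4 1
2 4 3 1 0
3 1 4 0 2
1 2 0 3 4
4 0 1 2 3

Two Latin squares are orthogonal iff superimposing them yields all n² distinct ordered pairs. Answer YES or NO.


Form the n² = 25 superimposed pairs (L1[i][j], L2[i][j]), row by row (rows and columns indexed from 0):
row 0: (0,0) (2,3) (3,2) (4,4) (1,1)
row 1: (1,2) (3,4) (0,3) (2,1) (4,0)
row 2: (2,3) (1,1) (4,4) (0,0) (3,2)
row 3: (3,1) (4,2) (2,0) (1,3) (0,4)
row 4: (4,4) (0,0) (1,1) (3,2) (2,3)
Orthogonality requires all 25 pairs distinct.
But the pair (2,3) repeats: cell (0,1) has L1 = 2, L2 = 3, and cell (2,0) has L1 = 2, L2 = 3.
A repeated pair means some other pair never occurs (only 15 distinct pairs out of 25), so the squares are not orthogonal.
Conclusion: NO.

NO


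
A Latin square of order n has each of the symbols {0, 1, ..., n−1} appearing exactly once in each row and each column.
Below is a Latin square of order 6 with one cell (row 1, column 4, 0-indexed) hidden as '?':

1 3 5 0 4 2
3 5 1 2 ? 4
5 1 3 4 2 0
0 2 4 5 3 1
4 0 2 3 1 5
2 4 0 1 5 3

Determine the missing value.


Row 1 contains symbols [1, 2, 3, 4, 5] — missing [0].
Column 4 contains symbols [1, 2, 3, 4, 5] — missing [0].
The missing symbol must appear in both missing sets; intersection = [0].
Therefore the hidden value is 0.

Missing value = 0.


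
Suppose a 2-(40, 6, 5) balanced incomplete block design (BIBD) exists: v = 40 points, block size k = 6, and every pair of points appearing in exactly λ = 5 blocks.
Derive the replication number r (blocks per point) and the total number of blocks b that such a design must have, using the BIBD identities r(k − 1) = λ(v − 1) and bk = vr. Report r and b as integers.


Any 2-(v, k, λ) BIBD satisfies two necessary conditions:
  (i)  Each point sits in r blocks, and counting incidences through any fixed point gives r(k − 1) = λ(v − 1), so r = λ(v − 1)/(k − 1).
  (ii) Total incidences bk = vr, so b = vr/k.
Step 1: r = λ(v − 1)/(k − 1) = 5·(40 − 1)/(6 − 1) = 5·39/5 = 195/5 = 39.
Step 2: b = vr/k = 40·39/6 = 1560/6 = 260.
Check integrality: r = 39 ∈ Z ✓, b = 260 ∈ Z ✓.
(These identities are necessary conditions: they determine r and b for any design with these parameters, but do not by themselves prove that one exists.)

r = 39, b = 260.


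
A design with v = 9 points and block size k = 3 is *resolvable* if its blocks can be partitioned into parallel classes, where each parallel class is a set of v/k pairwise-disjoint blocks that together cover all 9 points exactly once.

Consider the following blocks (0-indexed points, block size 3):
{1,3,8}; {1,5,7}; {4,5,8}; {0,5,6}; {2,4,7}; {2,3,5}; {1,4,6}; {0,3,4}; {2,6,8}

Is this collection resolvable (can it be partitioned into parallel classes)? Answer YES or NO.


v = 9, block size k = 3, number of blocks = 9.
For resolvability, blocks must partition into parallel classes of size v/k = 3.
Total blocks must therefore be a multiple of 3: 9 = 3·3 + 0 ⇒ divisible ✓.
Consider block {4,5,8}. It intersects every other block in the collection, so no parallel class of size 3 can contain it.
Since every block must belong to some parallel class in a resolution, the collection cannot be partitioned into parallel classes.
Resolvable? NO.

NO


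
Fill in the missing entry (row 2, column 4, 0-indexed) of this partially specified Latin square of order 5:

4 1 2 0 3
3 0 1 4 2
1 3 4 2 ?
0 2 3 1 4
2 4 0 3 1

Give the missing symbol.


Row 2 contains symbols [1, 2, 3, 4] — missing [0].
Column 4 contains symbols [1, 2, 3, 4] — missing [0].
The missing symbol must appear in both missing sets; intersection = [0].
Therefore the hidden value is 0.

Missing value = 0.


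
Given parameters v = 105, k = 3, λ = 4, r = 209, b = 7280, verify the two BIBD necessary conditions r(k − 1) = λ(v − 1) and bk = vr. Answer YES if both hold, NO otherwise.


Condition (i): r(k − 1) = 209·2 = 418; λ(v − 1) = 4·104 = 416. Match? NO.
Condition (ii): bk = 7280·3 = 21840; vr = 105·209 = 21945. Match? NO.
Both conditions hold? NO.

NO


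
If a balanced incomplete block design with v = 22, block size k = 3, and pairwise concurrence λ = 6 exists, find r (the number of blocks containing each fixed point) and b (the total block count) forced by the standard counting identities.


Any 2-(v, k, λ) BIBD satisfies two necessary conditions:
  (i)  Each point sits in r blocks, and counting incidences through any fixed point gives r(k − 1) = λ(v − 1), so r = λ(v − 1)/(k − 1).
  (ii) Total incidences bk = vr, so b = vr/k.
Step 1: r = λ(v − 1)/(k − 1) = 6·(22 − 1)/(3 − 1) = 6·21/2 = 126/2 = 63.
Step 2: b = vr/k = 22·63/3 = 1386/3 = 462.
Check integrality: r = 63 ∈ Z ✓, b = 462 ∈ Z ✓.
(These identities are necessary conditions: they determine r and b for any design with these parameters, but do not by themselves prove that one exists.)

r = 63, b = 462.


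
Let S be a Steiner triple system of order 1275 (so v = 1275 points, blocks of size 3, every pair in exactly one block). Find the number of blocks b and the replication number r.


An STS(v) is a 2-(v, 3, 1) BIBD: block size k = 3, λ = 1.
Replication: r(k − 1) = λ(v − 1) ⇒ r·2 = 1275 − 1 = 1274 ⇒ r = 637.
Block count: b = v(v − 1)/6 = 1275·1274/6 = 1624350/6 = 270725.

r = 637, b = 270725.


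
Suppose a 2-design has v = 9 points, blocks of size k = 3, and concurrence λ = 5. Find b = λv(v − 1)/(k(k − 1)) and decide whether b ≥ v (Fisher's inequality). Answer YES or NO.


r = λ(v − 1)/(k − 1) = 5·8/2 = 20.
b = vr/k = 9·20/3 = 60.
Fisher's inequality: b ≥ v ⇔ 60 ≥ 9? YES.

YES


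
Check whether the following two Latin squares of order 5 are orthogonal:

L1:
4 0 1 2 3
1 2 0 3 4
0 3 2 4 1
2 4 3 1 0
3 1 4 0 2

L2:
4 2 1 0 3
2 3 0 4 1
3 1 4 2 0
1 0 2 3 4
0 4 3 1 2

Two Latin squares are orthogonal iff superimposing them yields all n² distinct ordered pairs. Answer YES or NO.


Form the n² = 25 superimposed pairs (L1[i][j], L2[i][j]), row by row (rows and columns indexed from 0):
row 0: (4,4) (0,2) (1,1) (2,0) (3,3)
row 1: (1,2) (2,3) (0,0) (3,4) (4,1)
row 2: (0,3) (3,1) (2,4) (4,2) (1,0)
row 3: (2,1) (4,0) (3,2) (1,3) (0,4)
row 4: (3,0) (1,4) (4,3) (0,1) (2,2)
Orthogonality requires all 25 pairs distinct.
Check by first coordinate: for each symbol s of L1, list the L2 entries in the n cells where L1 = s; they must all differ.
  L1 = 0: L2 entries (in reading order) 2, 0, 3, 4, 1 — all 5 distinct ✓
  L1 = 1: L2 entries (in reading order) 1, 2, 0, 3, 4 — all 5 distinct ✓
  L1 = 2: L2 entries (in reading order) 0, 3, 4, 1, 2 — all 5 distinct ✓
  L1 = 3: L2 entries (in reading order) 3, 4, 1, 2, 0 — all 5 distinct ✓
  L1 = 4: L2 entries (in reading order) 4, 1, 2, 0, 3 — all 5 distinct ✓
Every symbol of L1 meets every symbol of L2 exactly once, so all 25 pairs are distinct (25 of 25).
Conclusion: YES.

YES


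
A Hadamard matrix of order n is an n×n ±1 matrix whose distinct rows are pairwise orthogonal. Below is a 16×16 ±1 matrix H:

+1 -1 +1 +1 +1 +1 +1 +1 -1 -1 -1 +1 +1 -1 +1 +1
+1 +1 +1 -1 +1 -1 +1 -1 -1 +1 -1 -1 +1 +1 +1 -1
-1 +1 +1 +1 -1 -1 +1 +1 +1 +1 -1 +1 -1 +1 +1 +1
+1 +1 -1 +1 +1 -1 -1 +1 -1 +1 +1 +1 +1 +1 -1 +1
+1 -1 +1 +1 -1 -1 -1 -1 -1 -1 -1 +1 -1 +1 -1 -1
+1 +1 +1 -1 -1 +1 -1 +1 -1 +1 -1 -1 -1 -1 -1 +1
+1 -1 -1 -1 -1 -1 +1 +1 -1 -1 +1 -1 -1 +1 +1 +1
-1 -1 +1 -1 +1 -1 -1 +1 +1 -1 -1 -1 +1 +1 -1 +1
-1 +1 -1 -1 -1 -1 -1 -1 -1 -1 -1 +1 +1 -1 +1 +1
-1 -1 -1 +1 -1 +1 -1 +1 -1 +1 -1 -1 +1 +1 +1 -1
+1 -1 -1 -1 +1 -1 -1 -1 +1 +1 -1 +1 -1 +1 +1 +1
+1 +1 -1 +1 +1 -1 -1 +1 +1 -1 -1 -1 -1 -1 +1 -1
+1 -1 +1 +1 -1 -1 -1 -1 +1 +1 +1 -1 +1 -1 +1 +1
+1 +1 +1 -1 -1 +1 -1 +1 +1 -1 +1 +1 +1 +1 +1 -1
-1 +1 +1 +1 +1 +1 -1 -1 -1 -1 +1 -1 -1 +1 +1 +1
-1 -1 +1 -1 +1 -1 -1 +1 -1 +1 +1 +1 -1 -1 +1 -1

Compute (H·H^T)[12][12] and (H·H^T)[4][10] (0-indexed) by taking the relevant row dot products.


Row 4 of H: [1, -1, 1, 1, -1, -1, -1, -1, -1, -1, -1, 1, -1, 1, -1, -1].
Row 10 of H: [1, -1, -1, -1, 1, -1, -1, -1, 1, 1, -1, 1, -1, 1, 1, 1].
Row 12 of H: [1, -1, 1, 1, -1, -1, -1, -1, 1, 1, 1, -1, 1, -1, 1, 1].
(H·H^T)[12][12] = Σ_j H[12][j]·H[12][j] = (1)² + (-1)² + (1)² + (1)² + (-1)² + (-1)² + (-1)² + (-1)² + (1)² + (1)² + (1)² + (-1)² + (1)² + (-1)² + (1)² + (1)² = 1 + 1 + 1 + 1 + 1 + 1 + 1 + 1 + 1 + 1 + 1 + 1 + 1 + 1 + 1 + 1 = 16.
(H·H^T)[4][10] = Σ_j H[4][j]·H[10][j] = (1)·(1) + (-1)·(-1) + (1)·(-1) + (1)·(-1) + (-1)·(1) + (-1)·(-1) + (-1)·(-1) + (-1)·(-1) + (-1)·(1) + (-1)·(1) + (-1)·(-1) + (1)·(1) + (-1)·(-1) + (1)·(1) + (-1)·(1) + (-1)·(1) = 1 + 1 + -1 + -1 + -1 + 1 + 1 + 1 + -1 + -1 + 1 + 1 + 1 + 1 + -1 + -1 = 2.
Rows 4 and 10 are not orthogonal (dot product = 2 ≠ 0), so H is not a Hadamard matrix.

(12,12) entry = 16; (4,10) entry = 2.


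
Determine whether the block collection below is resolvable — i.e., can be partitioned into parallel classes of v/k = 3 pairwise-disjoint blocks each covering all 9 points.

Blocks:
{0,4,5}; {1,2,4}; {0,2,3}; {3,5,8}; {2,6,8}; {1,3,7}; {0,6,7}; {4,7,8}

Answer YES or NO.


v = 9, block size k = 3, number of blocks = 8.
For resolvability, blocks must partition into parallel classes of size v/k = 3.
Total blocks must therefore be a multiple of 3: 8 = 3·2 + 2 ⇒ not divisible ✗.
Resolvable? NO.

NO


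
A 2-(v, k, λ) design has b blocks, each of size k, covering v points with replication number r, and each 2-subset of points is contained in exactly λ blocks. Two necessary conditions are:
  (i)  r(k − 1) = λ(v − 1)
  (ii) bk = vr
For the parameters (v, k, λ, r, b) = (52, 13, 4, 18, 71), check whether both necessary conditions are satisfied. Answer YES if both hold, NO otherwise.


Condition (i): r(k − 1) = 18·12 = 216; λ(v − 1) = 4·51 = 204. Match? NO.
Condition (ii): bk = 71·13 = 923; vr = 52·18 = 936. Match? NO.
Both conditions hold? NO.

NO


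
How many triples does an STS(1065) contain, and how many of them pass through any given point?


An STS(v) is a 2-(v, 3, 1) BIBD: block size k = 3, λ = 1.
Replication: r(k − 1) = λ(v − 1) ⇒ r·2 = 1065 − 1 = 1064 ⇒ r = 532.
Block count: b = v(v − 1)/6 = 1065·1064/6 = 1133160/6 = 188860.

r = 532, b = 188860.


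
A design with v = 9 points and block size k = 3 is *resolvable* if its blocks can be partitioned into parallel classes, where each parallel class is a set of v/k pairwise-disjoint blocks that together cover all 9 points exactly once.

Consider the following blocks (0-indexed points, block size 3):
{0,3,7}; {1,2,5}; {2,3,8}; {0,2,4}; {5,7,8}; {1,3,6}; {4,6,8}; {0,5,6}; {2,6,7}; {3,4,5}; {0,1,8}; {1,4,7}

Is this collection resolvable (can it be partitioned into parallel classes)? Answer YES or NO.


v = 9, block size k = 3, number of blocks = 12.
For resolvability, blocks must partition into parallel classes of size v/k = 3.
Total blocks must therefore be a multiple of 3: 12 = 3·4 + 0 ⇒ divisible ✓.
Greedy packing gives 4 candidate class(es). Each should be a full parallel class (size 3, covers all 9 points).
  Class 1 (3 blocks): {0,3,7}; {1,2,5}; {4,6,8}. Points covered: [0, 1, 2, 3, 4, 5, 6, 7, 8].
  Class 2 (3 blocks): {2,3,8}; {0,5,6}; {1,4,7}. Points covered: [0, 1, 2, 3, 4, 5, 6, 7, 8].
  Class 3 (3 blocks): {0,2,4}; {5,7,8}; {1,3,6}. Points covered: [0, 1, 2, 3, 4, 5, 6, 7, 8].
  Class 4 (3 blocks): {2,6,7}; {3,4,5}; {0,1,8}. Points covered: [0, 1, 2, 3, 4, 5, 6, 7, 8].
All classes full (size 3)? YES. All classes cover every point? YES.
Resolvable? YES.

YES


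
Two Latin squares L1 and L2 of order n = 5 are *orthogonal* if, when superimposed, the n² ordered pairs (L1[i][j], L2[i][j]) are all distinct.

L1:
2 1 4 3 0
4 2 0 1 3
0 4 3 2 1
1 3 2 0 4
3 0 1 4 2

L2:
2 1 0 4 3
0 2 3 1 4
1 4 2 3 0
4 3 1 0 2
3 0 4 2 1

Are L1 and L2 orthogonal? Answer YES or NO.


Form the n² = 25 superimposed pairs (L1[i][j], L2[i][j]), row by row (rows and columns indexed from 0):
row 0: (2,2) (1,1) (4,0) (3,4) (0,3)
row 1: (4,0) (2,2) (0,3) (1,1) (3,4)
row 2: (0,1) (4,4) (3,2) (2,3) (1,0)
row 3: (1,4) (3,3) (2,1) (0,0) (4,2)
row 4: (3,3) (0,0) (1,4) (4,2) (2,1)
Orthogonality requires all 25 pairs distinct.
But the pair (4,0) repeats: cell (0,2) has L1 = 4, L2 = 0, and cell (1,0) has L1 = 4, L2 = 0.
A repeated pair means some other pair never occurs (only 15 distinct pairs out of 25), so the squares are not orthogonal.
Conclusion: NO.

NO


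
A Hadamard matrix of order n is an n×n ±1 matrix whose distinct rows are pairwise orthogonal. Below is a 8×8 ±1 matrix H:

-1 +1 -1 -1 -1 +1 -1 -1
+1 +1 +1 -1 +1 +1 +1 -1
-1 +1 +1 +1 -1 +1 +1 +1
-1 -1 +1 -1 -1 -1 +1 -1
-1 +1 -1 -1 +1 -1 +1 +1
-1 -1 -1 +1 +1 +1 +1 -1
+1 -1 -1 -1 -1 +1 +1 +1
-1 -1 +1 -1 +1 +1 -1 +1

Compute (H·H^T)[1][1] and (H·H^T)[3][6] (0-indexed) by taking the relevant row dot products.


Row 1 of H: [1, 1, 1, -1, 1, 1, 1, -1].
Row 3 of H: [-1, -1, 1, -1, -1, -1, 1, -1].
Row 6 of H: [1, -1, -1, -1, -1, 1, 1, 1].
(H·H^T)[1][1] = Σ_j H[1][j]·H[1][j] = (1)² + (1)² + (1)² + (-1)² + (1)² + (1)² + (1)² + (-1)² = 1 + 1 + 1 + 1 + 1 + 1 + 1 + 1 = 8.
(H·H^T)[3][6] = Σ_j H[3][j]·H[6][j] = (-1)·(1) + (-1)·(-1) + (1)·(-1) + (-1)·(-1) + (-1)·(-1) + (-1)·(1) + (1)·(1) + (-1)·(1) = -1 + 1 + -1 + 1 + 1 + -1 + 1 + -1 = 0.
So rows 3 and 6 are orthogonal; the diagonal entry equals n = 8.

(1,1) entry = 8; (3,6) entry = 0.


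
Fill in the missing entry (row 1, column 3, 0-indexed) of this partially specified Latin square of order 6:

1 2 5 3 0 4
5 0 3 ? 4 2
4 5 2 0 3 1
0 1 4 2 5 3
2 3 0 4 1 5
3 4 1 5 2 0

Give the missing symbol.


Row 1 contains symbols [0, 2, 3, 4, 5] — missing [1].
Column 3 contains symbols [0, 2, 3, 4, 5] — missing [1].
The missing symbol must appear in both missing sets; intersection = [1].
Therefore the hidden value is 1.

Missing value = 1.


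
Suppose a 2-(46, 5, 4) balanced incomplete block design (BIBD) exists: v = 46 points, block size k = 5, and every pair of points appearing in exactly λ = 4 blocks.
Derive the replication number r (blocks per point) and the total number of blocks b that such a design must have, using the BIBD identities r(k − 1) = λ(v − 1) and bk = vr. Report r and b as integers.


Any 2-(v, k, λ) BIBD satisfies two necessary conditions:
  (i)  Each point sits in r blocks, and counting incidences through any fixed point gives r(k − 1) = λ(v − 1), so r = λ(v − 1)/(k − 1).
  (ii) Total incidences bk = vr, so b = vr/k.
Step 1: r = λ(v − 1)/(k − 1) = 4·(46 − 1)/(5 − 1) = 4·45/4 = 180/4 = 45.
Step 2: b = vr/k = 46·45/5 = 2070/5 = 414.
Check integrality: r = 45 ∈ Z ✓, b = 414 ∈ Z ✓.
(These identities are necessary conditions: they determine r and b for any design with these parameters, but do not by themselves prove that one exists.)

r = 45, b = 414.


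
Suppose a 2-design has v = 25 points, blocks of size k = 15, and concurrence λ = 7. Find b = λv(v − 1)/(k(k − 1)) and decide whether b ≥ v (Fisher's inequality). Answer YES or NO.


b = λv(v − 1)/(k(k − 1)) = 7·25·24/(15·14) = 4200/210 = 20.
Compare with v = 25: b < v, so Fisher's inequality fails.

NO


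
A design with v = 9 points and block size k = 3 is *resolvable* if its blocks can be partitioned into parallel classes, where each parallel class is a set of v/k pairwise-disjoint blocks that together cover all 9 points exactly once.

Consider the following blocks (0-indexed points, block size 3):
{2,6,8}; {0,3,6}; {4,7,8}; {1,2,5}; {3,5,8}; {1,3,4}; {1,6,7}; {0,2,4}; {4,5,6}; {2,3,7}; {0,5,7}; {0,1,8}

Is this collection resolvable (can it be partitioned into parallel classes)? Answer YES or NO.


v = 9, block size k = 3, number of blocks = 12.
For resolvability, blocks must partition into parallel classes of size v/k = 3.
Total blocks must therefore be a multiple of 3: 12 = 3·4 + 0 ⇒ divisible ✓.
Greedy packing gives 4 candidate class(es). Each should be a full parallel class (size 3, covers all 9 points).
  Class 1 (3 blocks): {2,6,8}; {1,3,4}; {0,5,7}. Points covered: [0, 1, 2, 3, 4, 5, 6, 7, 8].
  Class 2 (3 blocks): {0,3,6}; {4,7,8}; {1,2,5}. Points covered: [0, 1, 2, 3, 4, 5, 6, 7, 8].
  Class 3 (3 blocks): {3,5,8}; {1,6,7}; {0,2,4}. Points covered: [0, 1, 2, 3, 4, 5, 6, 7, 8].
  Class 4 (3 blocks): {4,5,6}; {2,3,7}; {0,1,8}. Points covered: [0, 1, 2, 3, 4, 5, 6, 7, 8].
All classes full (size 3)? YES. All classes cover every point? YES.
Resolvable? YES.

YES


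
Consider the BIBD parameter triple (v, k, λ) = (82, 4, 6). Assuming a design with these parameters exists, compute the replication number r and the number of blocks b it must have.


Any 2-(v, k, λ) BIBD satisfies two necessary conditions:
  (i)  Each point sits in r blocks, and counting incidences through any fixed point gives r(k − 1) = λ(v − 1), so r = λ(v − 1)/(k − 1).
  (ii) Total incidences bk = vr, so b = vr/k.
Step 1: r = λ(v − 1)/(k − 1) = 6·(82 − 1)/(4 − 1) = 6·81/3 = 486/3 = 162.
Step 2: b = vr/k = 82·162/4 = 13284/4 = 3321.
Check integrality: r = 162 ∈ Z ✓, b = 3321 ∈ Z ✓.
(These identities are necessary conditions: they determine r and b for any design with these parameters, but do not by themselves prove that one exists.)

r = 162, b = 3321.


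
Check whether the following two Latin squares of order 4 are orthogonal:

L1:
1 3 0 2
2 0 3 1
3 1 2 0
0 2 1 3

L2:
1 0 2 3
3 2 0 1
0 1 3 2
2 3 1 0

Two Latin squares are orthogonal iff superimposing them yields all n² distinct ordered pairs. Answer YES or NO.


Form the n² = 16 superimposed pairs (L1[i][j], L2[i][j]), row by row (rows and columns indexed from 0):
row 0: (1,1) (3,0) (0,2) (2,3)
row 1: (2,3) (0,2) (3,0) (1,1)
row 2: (3,0) (1,1) (2,3) (0,2)
row 3: (0,2) (2,3) (1,1) (3,0)
Orthogonality requires all 16 pairs distinct.
But the pair (2,3) repeats: cell (0,3) has L1 = 2, L2 = 3, and cell (1,0) has L1 = 2, L2 = 3.
A repeated pair means some other pair never occurs (only 4 distinct pairs out of 16), so the squares are not orthogonal.
Conclusion: NO.

NO


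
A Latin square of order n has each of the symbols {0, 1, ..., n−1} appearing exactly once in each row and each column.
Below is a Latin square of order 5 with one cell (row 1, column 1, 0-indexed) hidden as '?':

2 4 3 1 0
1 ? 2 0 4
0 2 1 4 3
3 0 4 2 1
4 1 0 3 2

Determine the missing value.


Row 1 contains symbols [0, 1, 2, 4] — missing [3].
Column 1 contains symbols [0, 1, 2, 4] — missing [3].
The missing symbol must appear in both missing sets; intersection = [3].
Therefore the hidden value is 3.

Missing value = 3.


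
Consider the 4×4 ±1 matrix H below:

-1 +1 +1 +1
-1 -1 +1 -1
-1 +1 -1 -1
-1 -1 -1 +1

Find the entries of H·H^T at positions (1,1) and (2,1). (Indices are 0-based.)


Row 1 of H: [-1, -1, 1, -1].
Row 2 of H: [-1, 1, -1, -1].
(H·H^T)[1][1] = Σ_j H[1][j]·H[1][j] = (-1)² + (-1)² + (1)² + (-1)² = 1 + 1 + 1 + 1 = 4.
(H·H^T)[2][1] = Σ_j H[2][j]·H[1][j] = (-1)·(-1) + (1)·(-1) + (-1)·(1) + (-1)·(-1) = 1 + -1 + -1 + 1 = 0.
So rows 2 and 1 are orthogonal; the diagonal entry equals n = 4.

(1,1) entry = 4; (2,1) entry = 0.


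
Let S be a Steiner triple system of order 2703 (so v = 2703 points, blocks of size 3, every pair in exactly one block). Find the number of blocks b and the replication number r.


An STS(v) is a 2-(v, 3, 1) BIBD: block size k = 3, λ = 1.
Replication: r(k − 1) = λ(v − 1) ⇒ r·2 = 2703 − 1 = 2702 ⇒ r = 1351.
Block count: bk = vr ⇒ b·3 = 2703·1351 = 3651753 ⇒ b = 1217251.

r = 1351, b = 1217251.


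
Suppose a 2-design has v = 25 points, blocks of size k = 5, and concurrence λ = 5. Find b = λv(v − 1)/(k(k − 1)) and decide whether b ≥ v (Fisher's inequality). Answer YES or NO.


r = λ(v − 1)/(k − 1) = 5·24/4 = 30.
b = vr/k = 25·30/5 = 150.
Fisher's inequality: b ≥ v ⇔ 150 ≥ 25? YES.

YES


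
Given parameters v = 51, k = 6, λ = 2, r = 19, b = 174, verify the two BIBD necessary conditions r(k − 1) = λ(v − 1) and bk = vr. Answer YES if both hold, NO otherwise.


Condition (i): r(k − 1) = 19·5 = 95; λ(v − 1) = 2·50 = 100. Match? NO.
Condition (ii): bk = 174·6 = 1044; vr = 51·19 = 969. Match? NO.
Both conditions hold? NO.

NO


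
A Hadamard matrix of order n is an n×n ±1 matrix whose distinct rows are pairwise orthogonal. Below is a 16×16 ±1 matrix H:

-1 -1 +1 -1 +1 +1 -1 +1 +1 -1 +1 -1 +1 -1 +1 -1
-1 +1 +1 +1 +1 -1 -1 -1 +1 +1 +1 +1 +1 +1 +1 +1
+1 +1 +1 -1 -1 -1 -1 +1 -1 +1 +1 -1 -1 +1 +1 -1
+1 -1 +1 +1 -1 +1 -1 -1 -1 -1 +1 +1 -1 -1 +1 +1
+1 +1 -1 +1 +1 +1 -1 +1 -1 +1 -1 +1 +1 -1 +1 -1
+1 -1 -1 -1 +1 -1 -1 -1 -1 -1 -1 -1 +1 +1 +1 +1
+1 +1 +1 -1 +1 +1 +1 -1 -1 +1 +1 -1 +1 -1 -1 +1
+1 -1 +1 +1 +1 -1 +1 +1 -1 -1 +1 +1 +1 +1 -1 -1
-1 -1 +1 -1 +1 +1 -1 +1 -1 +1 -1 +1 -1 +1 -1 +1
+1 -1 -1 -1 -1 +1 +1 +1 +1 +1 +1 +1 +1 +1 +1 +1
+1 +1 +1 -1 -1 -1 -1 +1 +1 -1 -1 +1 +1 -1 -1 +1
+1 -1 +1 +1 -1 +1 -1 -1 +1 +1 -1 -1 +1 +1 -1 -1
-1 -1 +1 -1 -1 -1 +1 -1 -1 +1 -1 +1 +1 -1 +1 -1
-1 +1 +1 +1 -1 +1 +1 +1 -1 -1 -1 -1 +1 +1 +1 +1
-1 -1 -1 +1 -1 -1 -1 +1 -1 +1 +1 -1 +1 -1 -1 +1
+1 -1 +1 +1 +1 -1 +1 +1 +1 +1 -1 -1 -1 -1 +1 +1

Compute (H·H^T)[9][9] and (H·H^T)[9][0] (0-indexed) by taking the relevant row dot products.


Row 0 of H: [-1, -1, 1, -1, 1, 1, -1, 1, 1, -1, 1, -1, 1, -1, 1, -1].
Row 9 of H: [1, -1, -1, -1, -1, 1, 1, 1, 1, 1, 1, 1, 1, 1, 1, 1].
(H·H^T)[9][9] = Σ_j H[9][j]·H[9][j] = (1)² + (-1)² + (-1)² + (-1)² + (-1)² + (1)² + (1)² + (1)² + (1)² + (1)² + (1)² + (1)² + (1)² + (1)² + (1)² + (1)² = 1 + 1 + 1 + 1 + 1 + 1 + 1 + 1 + 1 + 1 + 1 + 1 + 1 + 1 + 1 + 1 = 16.
(H·H^T)[9][0] = Σ_j H[9][j]·H[0][j] = (1)·(-1) + (-1)·(-1) + (-1)·(1) + (-1)·(-1) + (-1)·(1) + (1)·(1) + (1)·(-1) + (1)·(1) + (1)·(1) + (1)·(-1) + (1)·(1) + (1)·(-1) + (1)·(1) + (1)·(-1) + (1)·(1) + (1)·(-1) = -1 + 1 + -1 + 1 + -1 + 1 + -1 + 1 + 1 + -1 + 1 + -1 + 1 + -1 + 1 + -1 = 0.
So rows 9 and 0 are orthogonal; the diagonal entry equals n = 16.

(9,9) entry = 16; (9,0) entry = 0.


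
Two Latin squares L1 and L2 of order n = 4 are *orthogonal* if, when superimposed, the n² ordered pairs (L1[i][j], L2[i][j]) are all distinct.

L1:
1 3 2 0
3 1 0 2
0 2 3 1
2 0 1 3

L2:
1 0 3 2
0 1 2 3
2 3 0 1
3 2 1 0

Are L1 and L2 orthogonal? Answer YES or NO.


Form the n² = 16 superimposed pairs (L1[i][j], L2[i][j]), row by row (rows and columns indexed from 0):
row 0: (1,1) (3,0) (2,3) (0,2)
row 1: (3,0) (1,1) (0,2) (2,3)
row 2: (0,2) (2,3) (3,0) (1,1)
row 3: (2,3) (0,2) (1,1) (3,0)
Orthogonality requires all 16 pairs distinct.
But the pair (3,0) repeats: cell (0,1) has L1 = 3, L2 = 0, and cell (1,0) has L1 = 3, L2 = 0.
A repeated pair means some other pair never occurs (only 4 distinct pairs out of 16), so the squares are not orthogonal.
Conclusion: NO.

NO


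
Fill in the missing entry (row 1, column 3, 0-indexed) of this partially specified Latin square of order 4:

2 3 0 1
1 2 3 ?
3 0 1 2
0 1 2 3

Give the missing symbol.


Row 1 contains symbols [1, 2, 3] — missing [0].
Column 3 contains symbols [1, 2, 3] — missing [0].
The missing symbol must appear in both missing sets; intersection = [0].
Therefore the hidden value is 0.

Missing value = 0.


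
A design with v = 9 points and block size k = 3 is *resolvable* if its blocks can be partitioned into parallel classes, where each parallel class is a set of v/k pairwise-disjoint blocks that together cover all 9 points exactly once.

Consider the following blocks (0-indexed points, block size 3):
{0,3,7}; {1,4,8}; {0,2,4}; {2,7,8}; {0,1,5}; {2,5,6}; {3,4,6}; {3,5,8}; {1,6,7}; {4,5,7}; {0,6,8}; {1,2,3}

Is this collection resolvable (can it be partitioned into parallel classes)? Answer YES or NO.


v = 9, block size k = 3, number of blocks = 12.
For resolvability, blocks must partition into parallel classes of size v/k = 3.
Total blocks must therefore be a multiple of 3: 12 = 3·4 + 0 ⇒ divisible ✓.
Greedy packing gives 4 candidate class(es). Each should be a full parallel class (size 3, covers all 9 points).
  Class 1 (3 blocks): {0,3,7}; {1,4,8}; {2,5,6}. Points covered: [0, 1, 2, 3, 4, 5, 6, 7, 8].
  Class 2 (3 blocks): {0,2,4}; {3,5,8}; {1,6,7}. Points covered: [0, 1, 2, 3, 4, 5, 6, 7, 8].
  Class 3 (3 blocks): {2,7,8}; {0,1,5}; {3,4,6}. Points covered: [0, 1, 2, 3, 4, 5, 6, 7, 8].
  Class 4 (3 blocks): {4,5,7}; {0,6,8}; {1,2,3}. Points covered: [0, 1, 2, 3, 4, 5, 6, 7, 8].
All classes full (size 3)? YES. All classes cover every point? YES.
Resolvable? YES.

YES


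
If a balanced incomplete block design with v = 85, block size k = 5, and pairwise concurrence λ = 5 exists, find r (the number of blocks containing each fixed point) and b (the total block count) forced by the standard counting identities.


Any 2-(v, k, λ) BIBD satisfies two necessary conditions:
  (i)  Each point sits in r blocks, and counting incidences through any fixed point gives r(k − 1) = λ(v − 1), so r = λ(v − 1)/(k − 1).
  (ii) Total incidences bk = vr, so b = vr/k.
Step 1: r = λ(v − 1)/(k − 1) = 5·(85 − 1)/(5 − 1) = 5·84/4 = 420/4 = 105.
Step 2: b = vr/k = 85·105/5 = 8925/5 = 1785.
Check integrality: r = 105 ∈ Z ✓, b = 1785 ∈ Z ✓.
(These identities are necessary conditions: they determine r and b for any design with these parameters, but do not by themselves prove that one exists.)

r = 105, b = 1785.


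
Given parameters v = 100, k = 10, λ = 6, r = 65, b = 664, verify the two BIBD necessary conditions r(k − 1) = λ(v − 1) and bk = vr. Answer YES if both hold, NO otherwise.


Condition (i): r(k − 1) = 65·9 = 585; λ(v − 1) = 6·99 = 594. Match? NO.
Condition (ii): bk = 664·10 = 6640; vr = 100·65 = 6500. Match? NO.
Both conditions hold? NO.

NO


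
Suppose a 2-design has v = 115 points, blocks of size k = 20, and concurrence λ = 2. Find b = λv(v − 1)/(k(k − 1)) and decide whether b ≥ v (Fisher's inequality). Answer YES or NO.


b = λv(v − 1)/(k(k − 1)) = 2·115·114/(20·19) = 26220/380 = 69.
Compare with v = 115: b < v, so Fisher's inequality fails.

NO


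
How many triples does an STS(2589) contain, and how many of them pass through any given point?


An STS(v) is a 2-(v, 3, 1) BIBD: block size k = 3, λ = 1.
Replication: r(k − 1) = λ(v − 1) ⇒ r·2 = 2589 − 1 = 2588 ⇒ r = 1294.
Block count: b = v(v − 1)/6 = 2589·2588/6 = 6700332/6 = 1116722.

r = 1294, b = 1116722.


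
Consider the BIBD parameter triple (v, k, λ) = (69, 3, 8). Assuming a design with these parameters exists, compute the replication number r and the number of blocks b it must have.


Any 2-(v, k, λ) BIBD satisfies two necessary conditions:
  (i)  Each point sits in r blocks, and counting incidences through any fixed point gives r(k − 1) = λ(v − 1), so r = λ(v − 1)/(k − 1).
  (ii) Total incidences bk = vr, so b = vr/k.
Step 1: r = λ(v − 1)/(k − 1) = 8·(69 − 1)/(3 − 1) = 8·68/2 = 544/2 = 272.
Step 2: b = vr/k = 69·272/3 = 18768/3 = 6256.
Check integrality: r = 272 ∈ Z ✓, b = 6256 ∈ Z ✓.
(These identities are necessary conditions: they determine r and b for any design with these parameters, but do not by themselves prove that one exists.)

r = 272, b = 6256.


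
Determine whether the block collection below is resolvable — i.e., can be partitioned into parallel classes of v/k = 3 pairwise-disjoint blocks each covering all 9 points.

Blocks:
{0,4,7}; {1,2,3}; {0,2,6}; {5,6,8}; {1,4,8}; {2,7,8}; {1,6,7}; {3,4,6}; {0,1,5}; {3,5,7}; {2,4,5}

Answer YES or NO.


v = 9, block size k = 3, number of blocks = 11.
For resolvability, blocks must partition into parallel classes of size v/k = 3.
Total blocks must therefore be a multiple of 3: 11 = 3·3 + 2 ⇒ not divisible ✗.
Resolvable? NO.

NO


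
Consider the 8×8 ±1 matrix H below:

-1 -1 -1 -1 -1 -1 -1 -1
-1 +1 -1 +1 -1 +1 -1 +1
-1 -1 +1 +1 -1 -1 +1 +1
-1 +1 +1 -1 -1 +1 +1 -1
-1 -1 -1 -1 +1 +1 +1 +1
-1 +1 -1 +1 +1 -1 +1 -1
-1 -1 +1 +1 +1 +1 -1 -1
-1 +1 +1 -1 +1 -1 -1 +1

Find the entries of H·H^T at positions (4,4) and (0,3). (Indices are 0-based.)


Row 0 of H: [-1, -1, -1, -1, -1, -1, -1, -1].
Row 3 of H: [-1, 1, 1, -1, -1, 1, 1, -1].
Row 4 of H: [-1, -1, -1, -1, 1, 1, 1, 1].
(H·H^T)[4][4] = Σ_j H[4][j]·H[4][j] = (-1)² + (-1)² + (-1)² + (-1)² + (1)² + (1)² + (1)² + (1)² = 1 + 1 + 1 + 1 + 1 + 1 + 1 + 1 = 8.
(H·H^T)[0][3] = Σ_j H[0][j]·H[3][j] = (-1)·(-1) + (-1)·(1) + (-1)·(1) + (-1)·(-1) + (-1)·(-1) + (-1)·(1) + (-1)·(1) + (-1)·(-1) = 1 + -1 + -1 + 1 + 1 + -1 + -1 + 1 = 0.
So rows 0 and 3 are orthogonal; the diagonal entry equals n = 8.

(4,4) entry = 8; (0,3) entry = 0.


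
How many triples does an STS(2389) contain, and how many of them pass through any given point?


An STS(v) is a 2-(v, 3, 1) BIBD: block size k = 3, λ = 1.
Replication: r(k − 1) = λ(v − 1) ⇒ r·2 = 2389 − 1 = 2388 ⇒ r = 1194.
Block count: b = v(v − 1)/6 = 2389·2388/6 = 5704932/6 = 950822.

r = 1194, b = 950822.


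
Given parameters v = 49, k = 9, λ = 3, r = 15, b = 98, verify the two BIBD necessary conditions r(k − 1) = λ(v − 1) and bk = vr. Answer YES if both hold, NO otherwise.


Condition (i): r(k − 1) = 15·8 = 120; λ(v − 1) = 3·48 = 144. Match? NO.
Condition (ii): bk = 98·9 = 882; vr = 49·15 = 735. Match? NO.
Both conditions hold? NO.

NO


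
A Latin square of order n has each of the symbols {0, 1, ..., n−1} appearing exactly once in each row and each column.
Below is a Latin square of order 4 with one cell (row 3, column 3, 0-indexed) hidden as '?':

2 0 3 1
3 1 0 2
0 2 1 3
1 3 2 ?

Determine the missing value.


Row 3 contains symbols [1, 2, 3] — missing [0].
Column 3 contains symbols [1, 2, 3] — missing [0].
The missing symbol must appear in both missing sets; intersection = [0].
Therefore the hidden value is 0.

Missing value = 0.
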